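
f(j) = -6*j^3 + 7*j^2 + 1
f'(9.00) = -1332.00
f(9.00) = -3806.00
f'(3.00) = -120.00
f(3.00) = -98.00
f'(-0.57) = -13.83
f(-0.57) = 4.39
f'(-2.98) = -201.57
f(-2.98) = 221.94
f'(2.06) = -47.54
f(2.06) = -21.75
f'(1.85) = -35.70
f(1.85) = -13.03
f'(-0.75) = -20.62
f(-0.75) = 7.47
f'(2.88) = -108.98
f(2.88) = -84.27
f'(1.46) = -17.93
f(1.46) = -2.75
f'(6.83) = -744.06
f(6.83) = -1584.13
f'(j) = -18*j^2 + 14*j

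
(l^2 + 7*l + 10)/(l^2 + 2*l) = (l + 5)/l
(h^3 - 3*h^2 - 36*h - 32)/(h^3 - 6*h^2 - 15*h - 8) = (h + 4)/(h + 1)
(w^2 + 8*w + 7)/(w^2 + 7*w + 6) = (w + 7)/(w + 6)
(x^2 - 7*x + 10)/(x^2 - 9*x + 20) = (x - 2)/(x - 4)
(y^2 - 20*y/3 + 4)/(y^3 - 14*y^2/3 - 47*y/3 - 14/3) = (-3*y^2 + 20*y - 12)/(-3*y^3 + 14*y^2 + 47*y + 14)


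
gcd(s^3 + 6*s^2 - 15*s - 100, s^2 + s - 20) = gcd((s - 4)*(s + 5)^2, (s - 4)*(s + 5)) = s^2 + s - 20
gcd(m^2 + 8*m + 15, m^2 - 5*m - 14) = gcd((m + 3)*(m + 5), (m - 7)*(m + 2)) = 1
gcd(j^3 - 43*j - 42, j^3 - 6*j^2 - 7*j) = j^2 - 6*j - 7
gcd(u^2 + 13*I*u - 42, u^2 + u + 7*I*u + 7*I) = u + 7*I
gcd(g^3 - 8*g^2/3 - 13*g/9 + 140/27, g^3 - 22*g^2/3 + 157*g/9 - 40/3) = g - 5/3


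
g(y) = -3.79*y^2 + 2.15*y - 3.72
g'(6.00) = -43.33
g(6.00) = -127.26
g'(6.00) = -43.33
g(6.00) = -127.26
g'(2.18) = -14.37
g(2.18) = -17.04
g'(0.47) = -1.41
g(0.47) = -3.55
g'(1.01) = -5.51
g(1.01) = -5.41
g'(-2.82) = 23.53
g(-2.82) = -39.92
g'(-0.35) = 4.80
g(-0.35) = -4.94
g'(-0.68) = 7.30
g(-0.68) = -6.93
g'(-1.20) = 11.25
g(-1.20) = -11.76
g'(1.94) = -12.56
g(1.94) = -13.81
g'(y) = 2.15 - 7.58*y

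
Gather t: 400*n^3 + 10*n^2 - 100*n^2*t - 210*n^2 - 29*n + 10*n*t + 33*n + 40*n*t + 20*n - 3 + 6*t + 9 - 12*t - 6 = 400*n^3 - 200*n^2 + 24*n + t*(-100*n^2 + 50*n - 6)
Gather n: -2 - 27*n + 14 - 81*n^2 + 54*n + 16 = -81*n^2 + 27*n + 28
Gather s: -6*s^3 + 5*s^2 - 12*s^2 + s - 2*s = -6*s^3 - 7*s^2 - s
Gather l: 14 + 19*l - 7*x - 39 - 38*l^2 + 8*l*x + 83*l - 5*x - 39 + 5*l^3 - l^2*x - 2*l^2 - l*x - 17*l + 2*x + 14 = 5*l^3 + l^2*(-x - 40) + l*(7*x + 85) - 10*x - 50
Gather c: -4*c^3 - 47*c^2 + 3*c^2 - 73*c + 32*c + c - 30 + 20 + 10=-4*c^3 - 44*c^2 - 40*c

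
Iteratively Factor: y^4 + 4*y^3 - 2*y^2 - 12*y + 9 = (y - 1)*(y^3 + 5*y^2 + 3*y - 9) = (y - 1)*(y + 3)*(y^2 + 2*y - 3) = (y - 1)^2*(y + 3)*(y + 3)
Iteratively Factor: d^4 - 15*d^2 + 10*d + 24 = (d - 2)*(d^3 + 2*d^2 - 11*d - 12) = (d - 2)*(d + 1)*(d^2 + d - 12) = (d - 3)*(d - 2)*(d + 1)*(d + 4)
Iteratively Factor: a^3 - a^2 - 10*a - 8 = (a + 2)*(a^2 - 3*a - 4) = (a + 1)*(a + 2)*(a - 4)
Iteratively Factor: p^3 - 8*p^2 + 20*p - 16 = (p - 2)*(p^2 - 6*p + 8) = (p - 2)^2*(p - 4)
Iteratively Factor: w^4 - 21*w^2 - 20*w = (w)*(w^3 - 21*w - 20) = w*(w + 1)*(w^2 - w - 20) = w*(w - 5)*(w + 1)*(w + 4)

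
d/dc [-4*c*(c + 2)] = -8*c - 8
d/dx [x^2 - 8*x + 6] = 2*x - 8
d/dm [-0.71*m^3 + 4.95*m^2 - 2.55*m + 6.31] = -2.13*m^2 + 9.9*m - 2.55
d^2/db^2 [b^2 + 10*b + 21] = 2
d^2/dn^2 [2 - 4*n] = 0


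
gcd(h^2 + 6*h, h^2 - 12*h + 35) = 1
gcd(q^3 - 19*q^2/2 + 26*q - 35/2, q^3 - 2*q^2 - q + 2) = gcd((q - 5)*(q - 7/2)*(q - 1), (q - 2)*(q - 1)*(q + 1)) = q - 1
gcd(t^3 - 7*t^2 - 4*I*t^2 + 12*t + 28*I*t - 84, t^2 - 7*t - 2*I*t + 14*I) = t - 7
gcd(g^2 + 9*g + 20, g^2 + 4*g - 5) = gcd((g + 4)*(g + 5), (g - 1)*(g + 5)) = g + 5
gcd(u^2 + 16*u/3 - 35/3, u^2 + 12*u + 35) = u + 7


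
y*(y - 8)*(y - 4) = y^3 - 12*y^2 + 32*y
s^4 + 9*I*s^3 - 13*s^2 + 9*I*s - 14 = (s - I)*(s + I)*(s + 2*I)*(s + 7*I)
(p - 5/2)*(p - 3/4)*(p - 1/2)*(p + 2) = p^4 - 7*p^3/4 - 4*p^2 + 97*p/16 - 15/8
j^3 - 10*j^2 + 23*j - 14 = (j - 7)*(j - 2)*(j - 1)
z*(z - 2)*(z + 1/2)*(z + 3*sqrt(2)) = z^4 - 3*z^3/2 + 3*sqrt(2)*z^3 - 9*sqrt(2)*z^2/2 - z^2 - 3*sqrt(2)*z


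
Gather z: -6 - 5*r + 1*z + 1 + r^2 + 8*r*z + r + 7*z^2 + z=r^2 - 4*r + 7*z^2 + z*(8*r + 2) - 5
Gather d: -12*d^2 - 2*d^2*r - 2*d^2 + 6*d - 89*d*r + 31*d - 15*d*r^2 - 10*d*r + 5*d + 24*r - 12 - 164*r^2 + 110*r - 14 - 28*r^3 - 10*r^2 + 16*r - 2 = d^2*(-2*r - 14) + d*(-15*r^2 - 99*r + 42) - 28*r^3 - 174*r^2 + 150*r - 28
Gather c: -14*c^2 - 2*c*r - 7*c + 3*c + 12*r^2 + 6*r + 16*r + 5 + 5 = -14*c^2 + c*(-2*r - 4) + 12*r^2 + 22*r + 10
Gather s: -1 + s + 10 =s + 9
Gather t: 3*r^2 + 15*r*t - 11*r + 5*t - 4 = 3*r^2 - 11*r + t*(15*r + 5) - 4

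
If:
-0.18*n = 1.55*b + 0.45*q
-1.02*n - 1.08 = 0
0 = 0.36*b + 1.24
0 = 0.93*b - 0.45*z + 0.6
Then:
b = -3.44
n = -1.06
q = 12.29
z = -5.79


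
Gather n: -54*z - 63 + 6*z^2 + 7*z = 6*z^2 - 47*z - 63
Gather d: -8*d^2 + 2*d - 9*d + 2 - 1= -8*d^2 - 7*d + 1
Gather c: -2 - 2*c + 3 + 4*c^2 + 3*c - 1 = 4*c^2 + c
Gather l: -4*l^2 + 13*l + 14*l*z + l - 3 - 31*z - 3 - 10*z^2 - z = -4*l^2 + l*(14*z + 14) - 10*z^2 - 32*z - 6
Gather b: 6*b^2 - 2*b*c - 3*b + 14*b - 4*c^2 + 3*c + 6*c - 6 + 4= 6*b^2 + b*(11 - 2*c) - 4*c^2 + 9*c - 2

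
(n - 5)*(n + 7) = n^2 + 2*n - 35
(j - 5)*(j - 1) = j^2 - 6*j + 5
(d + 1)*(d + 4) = d^2 + 5*d + 4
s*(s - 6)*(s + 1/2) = s^3 - 11*s^2/2 - 3*s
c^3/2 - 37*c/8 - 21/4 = (c/2 + 1)*(c - 7/2)*(c + 3/2)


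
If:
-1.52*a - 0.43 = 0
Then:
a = -0.28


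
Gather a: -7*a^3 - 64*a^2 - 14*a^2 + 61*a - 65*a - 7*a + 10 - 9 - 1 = -7*a^3 - 78*a^2 - 11*a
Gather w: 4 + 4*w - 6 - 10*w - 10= -6*w - 12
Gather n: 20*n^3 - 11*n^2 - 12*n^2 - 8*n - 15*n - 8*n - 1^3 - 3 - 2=20*n^3 - 23*n^2 - 31*n - 6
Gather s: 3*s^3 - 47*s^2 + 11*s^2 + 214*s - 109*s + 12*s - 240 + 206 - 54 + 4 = 3*s^3 - 36*s^2 + 117*s - 84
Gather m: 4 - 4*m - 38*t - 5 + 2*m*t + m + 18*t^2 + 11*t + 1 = m*(2*t - 3) + 18*t^2 - 27*t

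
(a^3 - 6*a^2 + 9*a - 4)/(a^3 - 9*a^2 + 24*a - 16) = (a - 1)/(a - 4)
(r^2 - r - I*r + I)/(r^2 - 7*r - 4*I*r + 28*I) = (r^2 - r - I*r + I)/(r^2 - 7*r - 4*I*r + 28*I)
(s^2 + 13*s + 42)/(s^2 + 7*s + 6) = (s + 7)/(s + 1)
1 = 1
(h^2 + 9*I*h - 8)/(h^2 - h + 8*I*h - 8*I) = (h + I)/(h - 1)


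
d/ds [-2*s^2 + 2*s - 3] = 2 - 4*s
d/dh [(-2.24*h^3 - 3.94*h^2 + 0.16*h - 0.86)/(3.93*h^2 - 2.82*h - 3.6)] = (-8.8032*h^4 + 12.6336*h^3 + 34.674*h^2 + 35.1276*h - 3.0012)/(15.4449*h^4 - 22.1652*h^3 - 20.3436*h^2 + 20.304*h + 12.96)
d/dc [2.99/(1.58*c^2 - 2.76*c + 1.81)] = (8.2524 - 9.4484*c)/(1.58*c^2 - 2.76*c + 1.81)^2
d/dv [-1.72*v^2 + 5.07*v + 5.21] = 5.07 - 3.44*v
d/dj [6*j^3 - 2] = 18*j^2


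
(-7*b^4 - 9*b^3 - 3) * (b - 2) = -7*b^5 + 5*b^4 + 18*b^3 - 3*b + 6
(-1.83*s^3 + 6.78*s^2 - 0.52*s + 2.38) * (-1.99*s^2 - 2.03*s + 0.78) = 3.6417*s^5 - 9.7773*s^4 - 14.156*s^3 + 1.6078*s^2 - 5.237*s + 1.8564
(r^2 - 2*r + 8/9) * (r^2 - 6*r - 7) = r^4 - 8*r^3 + 53*r^2/9 + 26*r/3 - 56/9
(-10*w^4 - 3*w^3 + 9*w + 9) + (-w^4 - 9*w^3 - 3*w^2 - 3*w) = -11*w^4 - 12*w^3 - 3*w^2 + 6*w + 9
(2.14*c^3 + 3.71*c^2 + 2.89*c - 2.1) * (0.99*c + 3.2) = 2.1186*c^4 + 10.5209*c^3 + 14.7331*c^2 + 7.169*c - 6.72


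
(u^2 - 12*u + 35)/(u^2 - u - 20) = (u - 7)/(u + 4)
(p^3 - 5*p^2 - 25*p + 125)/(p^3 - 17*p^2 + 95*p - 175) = (p + 5)/(p - 7)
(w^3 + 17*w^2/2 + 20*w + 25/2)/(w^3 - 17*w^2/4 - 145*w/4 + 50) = 2*(2*w^2 + 7*w + 5)/(4*w^2 - 37*w + 40)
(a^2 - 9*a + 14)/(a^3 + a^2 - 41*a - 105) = (a - 2)/(a^2 + 8*a + 15)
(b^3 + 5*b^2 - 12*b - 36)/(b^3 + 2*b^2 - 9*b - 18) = (b + 6)/(b + 3)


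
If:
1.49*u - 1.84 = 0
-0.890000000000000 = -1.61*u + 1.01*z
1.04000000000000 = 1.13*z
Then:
No Solution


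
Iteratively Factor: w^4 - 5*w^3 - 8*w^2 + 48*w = (w - 4)*(w^3 - w^2 - 12*w) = (w - 4)^2*(w^2 + 3*w) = (w - 4)^2*(w + 3)*(w)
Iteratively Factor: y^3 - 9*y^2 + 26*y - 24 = (y - 4)*(y^2 - 5*y + 6) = (y - 4)*(y - 2)*(y - 3)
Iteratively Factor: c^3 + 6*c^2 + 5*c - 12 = (c + 3)*(c^2 + 3*c - 4) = (c - 1)*(c + 3)*(c + 4)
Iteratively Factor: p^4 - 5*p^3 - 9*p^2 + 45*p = (p + 3)*(p^3 - 8*p^2 + 15*p) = (p - 5)*(p + 3)*(p^2 - 3*p) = (p - 5)*(p - 3)*(p + 3)*(p)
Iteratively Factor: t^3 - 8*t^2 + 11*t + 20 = (t + 1)*(t^2 - 9*t + 20) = (t - 4)*(t + 1)*(t - 5)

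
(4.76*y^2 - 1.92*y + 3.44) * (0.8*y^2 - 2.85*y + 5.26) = 3.808*y^4 - 15.102*y^3 + 33.2616*y^2 - 19.9032*y + 18.0944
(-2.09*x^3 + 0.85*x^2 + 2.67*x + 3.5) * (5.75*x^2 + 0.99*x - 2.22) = -12.0175*x^5 + 2.8184*x^4 + 20.8338*x^3 + 20.8813*x^2 - 2.4624*x - 7.77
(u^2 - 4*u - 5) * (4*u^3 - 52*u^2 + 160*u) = 4*u^5 - 68*u^4 + 348*u^3 - 380*u^2 - 800*u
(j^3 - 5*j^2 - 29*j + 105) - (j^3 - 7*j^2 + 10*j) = 2*j^2 - 39*j + 105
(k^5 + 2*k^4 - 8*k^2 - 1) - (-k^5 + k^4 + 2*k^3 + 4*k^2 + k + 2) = 2*k^5 + k^4 - 2*k^3 - 12*k^2 - k - 3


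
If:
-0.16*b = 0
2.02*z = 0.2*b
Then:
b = 0.00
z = 0.00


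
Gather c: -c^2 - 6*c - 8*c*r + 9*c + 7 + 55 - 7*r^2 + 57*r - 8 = -c^2 + c*(3 - 8*r) - 7*r^2 + 57*r + 54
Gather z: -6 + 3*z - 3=3*z - 9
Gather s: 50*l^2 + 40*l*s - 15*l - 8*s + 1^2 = 50*l^2 - 15*l + s*(40*l - 8) + 1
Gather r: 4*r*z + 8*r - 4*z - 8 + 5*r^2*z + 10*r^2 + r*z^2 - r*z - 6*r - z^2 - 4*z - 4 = r^2*(5*z + 10) + r*(z^2 + 3*z + 2) - z^2 - 8*z - 12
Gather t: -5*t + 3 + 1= 4 - 5*t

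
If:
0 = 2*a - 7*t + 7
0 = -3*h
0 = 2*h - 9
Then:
No Solution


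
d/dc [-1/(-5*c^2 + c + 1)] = (1 - 10*c)/(-5*c^2 + c + 1)^2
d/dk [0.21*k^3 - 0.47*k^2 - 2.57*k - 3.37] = 0.63*k^2 - 0.94*k - 2.57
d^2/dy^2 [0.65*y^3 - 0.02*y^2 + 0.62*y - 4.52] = 3.9*y - 0.04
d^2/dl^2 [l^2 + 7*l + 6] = 2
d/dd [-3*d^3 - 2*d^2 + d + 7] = -9*d^2 - 4*d + 1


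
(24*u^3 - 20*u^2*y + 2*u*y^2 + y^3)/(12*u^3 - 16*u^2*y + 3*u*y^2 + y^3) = (-2*u + y)/(-u + y)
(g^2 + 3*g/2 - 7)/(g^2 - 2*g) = (g + 7/2)/g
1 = 1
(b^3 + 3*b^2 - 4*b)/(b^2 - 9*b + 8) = b*(b + 4)/(b - 8)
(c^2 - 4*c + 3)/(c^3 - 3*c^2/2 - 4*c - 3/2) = 2*(c - 1)/(2*c^2 + 3*c + 1)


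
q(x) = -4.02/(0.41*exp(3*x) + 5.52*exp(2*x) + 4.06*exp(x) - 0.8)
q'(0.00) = 0.78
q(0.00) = -0.44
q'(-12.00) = 0.00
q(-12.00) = 5.03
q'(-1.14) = 8.56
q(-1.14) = -3.73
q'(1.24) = 0.09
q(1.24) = -0.04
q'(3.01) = 0.00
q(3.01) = -0.00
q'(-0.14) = 0.99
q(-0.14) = -0.56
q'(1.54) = 0.05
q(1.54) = -0.02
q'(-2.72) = 4.91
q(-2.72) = 7.91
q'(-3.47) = 1.23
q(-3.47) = 6.02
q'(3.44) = 0.00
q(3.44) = -0.00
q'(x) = -4.02*(-1.23*exp(3*x) - 11.04*exp(2*x) - 4.06*exp(x))/(0.41*exp(3*x) + 5.52*exp(2*x) + 4.06*exp(x) - 0.8)^2 = (4.9446*exp(2*x) + 44.3808*exp(x) + 16.3212)*exp(x)/(0.41*exp(3*x) + 5.52*exp(2*x) + 4.06*exp(x) - 0.8)^2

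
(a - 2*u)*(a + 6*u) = a^2 + 4*a*u - 12*u^2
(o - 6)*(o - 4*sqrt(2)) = o^2 - 6*o - 4*sqrt(2)*o + 24*sqrt(2)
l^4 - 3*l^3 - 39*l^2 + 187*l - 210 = (l - 5)*(l - 3)*(l - 2)*(l + 7)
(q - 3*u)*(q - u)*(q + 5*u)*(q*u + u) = q^4*u + q^3*u^2 + q^3*u - 17*q^2*u^3 + q^2*u^2 + 15*q*u^4 - 17*q*u^3 + 15*u^4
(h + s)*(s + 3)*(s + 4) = h*s^2 + 7*h*s + 12*h + s^3 + 7*s^2 + 12*s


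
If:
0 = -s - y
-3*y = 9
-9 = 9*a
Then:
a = -1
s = 3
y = -3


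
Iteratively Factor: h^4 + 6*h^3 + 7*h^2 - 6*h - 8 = (h - 1)*(h^3 + 7*h^2 + 14*h + 8) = (h - 1)*(h + 4)*(h^2 + 3*h + 2) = (h - 1)*(h + 2)*(h + 4)*(h + 1)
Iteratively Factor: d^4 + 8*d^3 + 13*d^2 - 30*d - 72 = (d + 3)*(d^3 + 5*d^2 - 2*d - 24) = (d + 3)^2*(d^2 + 2*d - 8) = (d + 3)^2*(d + 4)*(d - 2)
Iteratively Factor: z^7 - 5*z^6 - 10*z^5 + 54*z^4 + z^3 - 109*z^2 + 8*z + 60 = (z + 3)*(z^6 - 8*z^5 + 14*z^4 + 12*z^3 - 35*z^2 - 4*z + 20) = (z + 1)*(z + 3)*(z^5 - 9*z^4 + 23*z^3 - 11*z^2 - 24*z + 20) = (z - 2)*(z + 1)*(z + 3)*(z^4 - 7*z^3 + 9*z^2 + 7*z - 10) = (z - 2)*(z - 1)*(z + 1)*(z + 3)*(z^3 - 6*z^2 + 3*z + 10) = (z - 5)*(z - 2)*(z - 1)*(z + 1)*(z + 3)*(z^2 - z - 2) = (z - 5)*(z - 2)^2*(z - 1)*(z + 1)*(z + 3)*(z + 1)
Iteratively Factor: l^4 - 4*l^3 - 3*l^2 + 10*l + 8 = (l - 4)*(l^3 - 3*l - 2) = (l - 4)*(l + 1)*(l^2 - l - 2) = (l - 4)*(l + 1)^2*(l - 2)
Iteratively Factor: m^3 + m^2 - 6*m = (m - 2)*(m^2 + 3*m) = (m - 2)*(m + 3)*(m)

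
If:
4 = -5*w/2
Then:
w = -8/5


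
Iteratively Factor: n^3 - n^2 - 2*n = (n - 2)*(n^2 + n) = (n - 2)*(n + 1)*(n)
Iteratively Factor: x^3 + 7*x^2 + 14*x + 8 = (x + 4)*(x^2 + 3*x + 2) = (x + 1)*(x + 4)*(x + 2)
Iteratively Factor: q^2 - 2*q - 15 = (q - 5)*(q + 3)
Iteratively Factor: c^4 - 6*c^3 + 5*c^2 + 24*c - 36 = (c - 3)*(c^3 - 3*c^2 - 4*c + 12) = (c - 3)*(c - 2)*(c^2 - c - 6) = (c - 3)^2*(c - 2)*(c + 2)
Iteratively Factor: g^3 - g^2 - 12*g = (g)*(g^2 - g - 12) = g*(g - 4)*(g + 3)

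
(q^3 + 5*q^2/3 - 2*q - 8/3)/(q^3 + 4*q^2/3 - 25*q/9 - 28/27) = 9*(q^2 + 3*q + 2)/(9*q^2 + 24*q + 7)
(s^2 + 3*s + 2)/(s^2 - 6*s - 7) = (s + 2)/(s - 7)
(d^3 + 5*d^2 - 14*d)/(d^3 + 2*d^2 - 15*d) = (d^2 + 5*d - 14)/(d^2 + 2*d - 15)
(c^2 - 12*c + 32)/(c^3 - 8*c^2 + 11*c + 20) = (c - 8)/(c^2 - 4*c - 5)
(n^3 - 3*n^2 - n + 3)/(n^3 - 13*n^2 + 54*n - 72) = (n^2 - 1)/(n^2 - 10*n + 24)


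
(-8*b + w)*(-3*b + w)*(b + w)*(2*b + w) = 48*b^4 + 50*b^3*w - 7*b^2*w^2 - 8*b*w^3 + w^4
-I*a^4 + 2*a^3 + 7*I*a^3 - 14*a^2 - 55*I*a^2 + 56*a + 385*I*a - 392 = (a - 7)*(a - 7*I)*(a + 8*I)*(-I*a + 1)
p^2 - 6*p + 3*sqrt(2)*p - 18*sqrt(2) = (p - 6)*(p + 3*sqrt(2))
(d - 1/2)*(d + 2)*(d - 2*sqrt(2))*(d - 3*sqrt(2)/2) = d^4 - 7*sqrt(2)*d^3/2 + 3*d^3/2 - 21*sqrt(2)*d^2/4 + 5*d^2 + 7*sqrt(2)*d/2 + 9*d - 6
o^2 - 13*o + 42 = (o - 7)*(o - 6)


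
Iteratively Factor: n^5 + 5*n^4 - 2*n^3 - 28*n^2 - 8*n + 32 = (n + 2)*(n^4 + 3*n^3 - 8*n^2 - 12*n + 16) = (n + 2)^2*(n^3 + n^2 - 10*n + 8) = (n - 1)*(n + 2)^2*(n^2 + 2*n - 8) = (n - 2)*(n - 1)*(n + 2)^2*(n + 4)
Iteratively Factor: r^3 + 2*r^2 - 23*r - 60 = (r + 3)*(r^2 - r - 20) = (r + 3)*(r + 4)*(r - 5)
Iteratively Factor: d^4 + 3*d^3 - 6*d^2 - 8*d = (d)*(d^3 + 3*d^2 - 6*d - 8) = d*(d + 1)*(d^2 + 2*d - 8) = d*(d - 2)*(d + 1)*(d + 4)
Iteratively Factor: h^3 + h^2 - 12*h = (h)*(h^2 + h - 12) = h*(h - 3)*(h + 4)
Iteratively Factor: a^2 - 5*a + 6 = (a - 3)*(a - 2)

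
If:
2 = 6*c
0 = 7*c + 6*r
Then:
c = 1/3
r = -7/18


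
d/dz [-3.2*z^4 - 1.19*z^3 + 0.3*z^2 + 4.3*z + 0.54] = -12.8*z^3 - 3.57*z^2 + 0.6*z + 4.3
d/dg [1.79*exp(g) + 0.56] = 1.79*exp(g)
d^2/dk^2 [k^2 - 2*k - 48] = 2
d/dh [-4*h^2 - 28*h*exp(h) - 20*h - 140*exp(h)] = -28*h*exp(h) - 8*h - 168*exp(h) - 20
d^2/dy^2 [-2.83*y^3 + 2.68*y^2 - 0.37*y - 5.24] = 5.36 - 16.98*y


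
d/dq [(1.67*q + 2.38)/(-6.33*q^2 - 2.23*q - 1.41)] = (10.5711*q^2 + 30.1308*q + 2.9527)/(40.0689*q^4 + 28.2318*q^3 + 22.8235*q^2 + 6.2886*q + 1.9881)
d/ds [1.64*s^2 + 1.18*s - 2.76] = 3.28*s + 1.18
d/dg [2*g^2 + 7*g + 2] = 4*g + 7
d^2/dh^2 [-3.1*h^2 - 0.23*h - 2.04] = -6.20000000000000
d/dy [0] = 0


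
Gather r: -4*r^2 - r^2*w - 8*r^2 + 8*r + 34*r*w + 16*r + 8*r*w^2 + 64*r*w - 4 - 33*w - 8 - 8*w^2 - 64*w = r^2*(-w - 12) + r*(8*w^2 + 98*w + 24) - 8*w^2 - 97*w - 12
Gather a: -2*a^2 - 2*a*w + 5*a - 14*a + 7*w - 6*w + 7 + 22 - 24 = -2*a^2 + a*(-2*w - 9) + w + 5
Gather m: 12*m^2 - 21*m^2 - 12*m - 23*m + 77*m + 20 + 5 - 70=-9*m^2 + 42*m - 45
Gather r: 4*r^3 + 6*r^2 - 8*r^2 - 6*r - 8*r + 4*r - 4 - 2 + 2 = 4*r^3 - 2*r^2 - 10*r - 4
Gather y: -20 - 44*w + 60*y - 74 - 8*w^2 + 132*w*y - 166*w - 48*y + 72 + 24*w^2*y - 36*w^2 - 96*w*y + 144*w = -44*w^2 - 66*w + y*(24*w^2 + 36*w + 12) - 22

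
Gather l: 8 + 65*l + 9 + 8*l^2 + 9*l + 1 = 8*l^2 + 74*l + 18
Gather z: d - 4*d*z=-4*d*z + d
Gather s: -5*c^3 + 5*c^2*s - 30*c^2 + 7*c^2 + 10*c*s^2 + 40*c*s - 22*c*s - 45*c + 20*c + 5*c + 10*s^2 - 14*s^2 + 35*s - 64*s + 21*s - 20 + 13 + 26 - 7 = -5*c^3 - 23*c^2 - 20*c + s^2*(10*c - 4) + s*(5*c^2 + 18*c - 8) + 12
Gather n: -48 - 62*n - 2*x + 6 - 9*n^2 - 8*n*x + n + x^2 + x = -9*n^2 + n*(-8*x - 61) + x^2 - x - 42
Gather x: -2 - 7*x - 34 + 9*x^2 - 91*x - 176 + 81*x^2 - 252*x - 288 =90*x^2 - 350*x - 500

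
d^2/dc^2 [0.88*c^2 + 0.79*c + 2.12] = 1.76000000000000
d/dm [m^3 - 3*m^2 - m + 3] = 3*m^2 - 6*m - 1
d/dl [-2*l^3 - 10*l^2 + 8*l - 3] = -6*l^2 - 20*l + 8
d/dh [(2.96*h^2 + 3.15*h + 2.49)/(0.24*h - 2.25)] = (0.7104*h^2 - 13.32*h - 7.6851)/(0.0576*h^2 - 1.08*h + 5.0625)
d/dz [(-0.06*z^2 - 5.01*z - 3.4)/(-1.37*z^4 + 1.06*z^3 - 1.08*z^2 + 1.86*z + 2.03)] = (-0.1644*z^5 - 20.5275*z^4 - 8.0108*z^3 + 5.2896*z^2 - 7.5876*z - 3.8463)/(1.8769*z^8 - 2.9044*z^7 + 4.0828*z^6 - 7.386*z^5 - 0.452599999999999*z^4 + 0.285999999999999*z^3 - 0.9252*z^2 + 7.5516*z + 4.1209)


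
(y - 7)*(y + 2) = y^2 - 5*y - 14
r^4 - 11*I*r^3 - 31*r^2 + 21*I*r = r*(r - 7*I)*(r - 3*I)*(r - I)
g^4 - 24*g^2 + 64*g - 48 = (g - 2)^3*(g + 6)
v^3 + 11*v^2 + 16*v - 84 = (v - 2)*(v + 6)*(v + 7)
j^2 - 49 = (j - 7)*(j + 7)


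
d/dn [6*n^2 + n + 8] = 12*n + 1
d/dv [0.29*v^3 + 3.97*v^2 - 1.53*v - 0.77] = 0.87*v^2 + 7.94*v - 1.53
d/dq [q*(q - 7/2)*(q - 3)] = 3*q^2 - 13*q + 21/2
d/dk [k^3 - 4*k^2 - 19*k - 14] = 3*k^2 - 8*k - 19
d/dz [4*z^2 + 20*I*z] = 8*z + 20*I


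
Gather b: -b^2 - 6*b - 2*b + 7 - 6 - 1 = -b^2 - 8*b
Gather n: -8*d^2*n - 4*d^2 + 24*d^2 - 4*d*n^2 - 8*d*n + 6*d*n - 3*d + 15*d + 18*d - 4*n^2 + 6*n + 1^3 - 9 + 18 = 20*d^2 + 30*d + n^2*(-4*d - 4) + n*(-8*d^2 - 2*d + 6) + 10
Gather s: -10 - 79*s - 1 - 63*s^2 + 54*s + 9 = -63*s^2 - 25*s - 2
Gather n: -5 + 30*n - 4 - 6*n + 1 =24*n - 8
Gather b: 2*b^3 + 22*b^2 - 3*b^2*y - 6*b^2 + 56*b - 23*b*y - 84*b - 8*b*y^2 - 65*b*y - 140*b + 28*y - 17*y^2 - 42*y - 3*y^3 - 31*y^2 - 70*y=2*b^3 + b^2*(16 - 3*y) + b*(-8*y^2 - 88*y - 168) - 3*y^3 - 48*y^2 - 84*y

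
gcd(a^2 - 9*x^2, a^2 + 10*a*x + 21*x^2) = a + 3*x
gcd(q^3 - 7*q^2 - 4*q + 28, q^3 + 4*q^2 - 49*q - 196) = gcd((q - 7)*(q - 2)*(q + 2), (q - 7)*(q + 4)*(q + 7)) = q - 7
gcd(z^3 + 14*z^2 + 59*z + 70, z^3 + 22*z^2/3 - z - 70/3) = z^2 + 9*z + 14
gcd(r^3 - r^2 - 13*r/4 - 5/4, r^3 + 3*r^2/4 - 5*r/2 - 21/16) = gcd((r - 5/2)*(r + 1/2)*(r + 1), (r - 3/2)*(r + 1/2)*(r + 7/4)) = r + 1/2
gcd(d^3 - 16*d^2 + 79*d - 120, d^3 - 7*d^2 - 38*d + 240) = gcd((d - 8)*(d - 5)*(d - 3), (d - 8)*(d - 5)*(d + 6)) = d^2 - 13*d + 40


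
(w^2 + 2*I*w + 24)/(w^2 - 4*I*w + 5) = (w^2 + 2*I*w + 24)/(w^2 - 4*I*w + 5)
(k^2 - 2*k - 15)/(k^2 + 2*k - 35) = (k + 3)/(k + 7)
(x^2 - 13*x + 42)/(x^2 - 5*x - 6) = (x - 7)/(x + 1)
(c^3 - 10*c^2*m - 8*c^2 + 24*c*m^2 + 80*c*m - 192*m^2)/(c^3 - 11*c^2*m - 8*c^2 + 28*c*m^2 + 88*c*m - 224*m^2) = (c - 6*m)/(c - 7*m)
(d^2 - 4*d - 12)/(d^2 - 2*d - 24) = (d + 2)/(d + 4)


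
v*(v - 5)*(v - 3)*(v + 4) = v^4 - 4*v^3 - 17*v^2 + 60*v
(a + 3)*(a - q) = a^2 - a*q + 3*a - 3*q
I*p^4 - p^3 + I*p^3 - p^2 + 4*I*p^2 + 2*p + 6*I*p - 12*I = (p + 2)*(p - 2*I)*(p + 3*I)*(I*p - I)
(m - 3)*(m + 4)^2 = m^3 + 5*m^2 - 8*m - 48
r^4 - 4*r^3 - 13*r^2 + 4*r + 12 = (r - 6)*(r - 1)*(r + 1)*(r + 2)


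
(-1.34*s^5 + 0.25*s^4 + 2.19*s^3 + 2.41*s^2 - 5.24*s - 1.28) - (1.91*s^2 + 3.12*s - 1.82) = -1.34*s^5 + 0.25*s^4 + 2.19*s^3 + 0.5*s^2 - 8.36*s + 0.54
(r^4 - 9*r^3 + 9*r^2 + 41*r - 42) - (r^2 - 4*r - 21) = r^4 - 9*r^3 + 8*r^2 + 45*r - 21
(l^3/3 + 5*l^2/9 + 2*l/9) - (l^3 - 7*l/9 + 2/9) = -2*l^3/3 + 5*l^2/9 + l - 2/9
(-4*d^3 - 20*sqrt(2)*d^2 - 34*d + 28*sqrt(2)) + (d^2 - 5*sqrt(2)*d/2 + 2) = -4*d^3 - 20*sqrt(2)*d^2 + d^2 - 34*d - 5*sqrt(2)*d/2 + 2 + 28*sqrt(2)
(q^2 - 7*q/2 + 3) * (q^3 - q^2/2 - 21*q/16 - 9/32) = q^5 - 4*q^4 + 55*q^3/16 + 45*q^2/16 - 189*q/64 - 27/32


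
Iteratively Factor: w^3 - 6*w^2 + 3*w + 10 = (w - 5)*(w^2 - w - 2) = (w - 5)*(w - 2)*(w + 1)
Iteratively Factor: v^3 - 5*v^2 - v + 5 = (v - 1)*(v^2 - 4*v - 5) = (v - 5)*(v - 1)*(v + 1)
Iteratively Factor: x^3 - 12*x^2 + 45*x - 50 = (x - 2)*(x^2 - 10*x + 25) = (x - 5)*(x - 2)*(x - 5)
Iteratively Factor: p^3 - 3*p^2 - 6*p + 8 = (p - 1)*(p^2 - 2*p - 8) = (p - 1)*(p + 2)*(p - 4)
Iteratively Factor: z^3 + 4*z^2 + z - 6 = (z + 3)*(z^2 + z - 2) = (z + 2)*(z + 3)*(z - 1)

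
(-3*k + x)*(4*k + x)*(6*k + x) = -72*k^3 - 6*k^2*x + 7*k*x^2 + x^3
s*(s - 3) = s^2 - 3*s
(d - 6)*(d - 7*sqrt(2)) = d^2 - 7*sqrt(2)*d - 6*d + 42*sqrt(2)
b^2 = b^2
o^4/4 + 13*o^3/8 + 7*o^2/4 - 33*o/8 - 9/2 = (o/4 + 1)*(o - 3/2)*(o + 1)*(o + 3)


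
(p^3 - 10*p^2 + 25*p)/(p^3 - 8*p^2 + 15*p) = (p - 5)/(p - 3)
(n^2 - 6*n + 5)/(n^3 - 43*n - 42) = (-n^2 + 6*n - 5)/(-n^3 + 43*n + 42)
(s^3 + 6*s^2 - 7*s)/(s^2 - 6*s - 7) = s*(-s^2 - 6*s + 7)/(-s^2 + 6*s + 7)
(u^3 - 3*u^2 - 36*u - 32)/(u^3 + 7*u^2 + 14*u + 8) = (u - 8)/(u + 2)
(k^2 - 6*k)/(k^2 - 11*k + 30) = k/(k - 5)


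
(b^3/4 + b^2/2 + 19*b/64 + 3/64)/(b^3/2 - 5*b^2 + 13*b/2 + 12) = (16*b^2 + 16*b + 3)/(32*(b^2 - 11*b + 24))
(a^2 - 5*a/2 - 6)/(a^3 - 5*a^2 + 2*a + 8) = (a + 3/2)/(a^2 - a - 2)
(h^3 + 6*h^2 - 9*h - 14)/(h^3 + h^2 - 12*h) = (h^3 + 6*h^2 - 9*h - 14)/(h*(h^2 + h - 12))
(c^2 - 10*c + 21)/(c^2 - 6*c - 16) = (-c^2 + 10*c - 21)/(-c^2 + 6*c + 16)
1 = 1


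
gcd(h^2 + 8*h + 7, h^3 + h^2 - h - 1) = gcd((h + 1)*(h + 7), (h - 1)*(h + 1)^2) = h + 1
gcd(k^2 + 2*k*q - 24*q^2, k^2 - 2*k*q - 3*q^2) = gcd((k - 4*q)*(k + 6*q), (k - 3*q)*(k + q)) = 1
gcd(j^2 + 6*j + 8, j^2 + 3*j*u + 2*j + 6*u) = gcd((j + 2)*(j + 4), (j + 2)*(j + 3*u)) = j + 2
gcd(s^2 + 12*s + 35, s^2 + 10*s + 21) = s + 7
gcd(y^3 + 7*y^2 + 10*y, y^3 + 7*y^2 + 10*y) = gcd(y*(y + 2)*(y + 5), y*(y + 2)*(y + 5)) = y^3 + 7*y^2 + 10*y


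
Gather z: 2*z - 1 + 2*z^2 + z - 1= 2*z^2 + 3*z - 2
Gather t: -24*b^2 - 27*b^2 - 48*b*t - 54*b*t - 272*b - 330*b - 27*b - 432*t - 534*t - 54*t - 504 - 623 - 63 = -51*b^2 - 629*b + t*(-102*b - 1020) - 1190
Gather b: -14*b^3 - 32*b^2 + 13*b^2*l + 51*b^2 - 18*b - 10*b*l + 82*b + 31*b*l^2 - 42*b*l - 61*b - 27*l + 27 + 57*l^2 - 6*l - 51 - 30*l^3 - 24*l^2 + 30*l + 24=-14*b^3 + b^2*(13*l + 19) + b*(31*l^2 - 52*l + 3) - 30*l^3 + 33*l^2 - 3*l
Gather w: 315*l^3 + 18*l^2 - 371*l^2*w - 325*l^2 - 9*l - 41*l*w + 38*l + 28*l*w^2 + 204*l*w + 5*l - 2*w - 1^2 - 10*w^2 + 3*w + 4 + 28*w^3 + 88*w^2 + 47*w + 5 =315*l^3 - 307*l^2 + 34*l + 28*w^3 + w^2*(28*l + 78) + w*(-371*l^2 + 163*l + 48) + 8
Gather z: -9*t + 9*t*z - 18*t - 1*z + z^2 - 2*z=-27*t + z^2 + z*(9*t - 3)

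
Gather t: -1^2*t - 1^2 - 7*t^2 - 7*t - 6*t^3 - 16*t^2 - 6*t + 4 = -6*t^3 - 23*t^2 - 14*t + 3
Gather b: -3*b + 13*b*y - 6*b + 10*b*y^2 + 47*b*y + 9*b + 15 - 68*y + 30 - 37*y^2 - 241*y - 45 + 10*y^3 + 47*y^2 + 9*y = b*(10*y^2 + 60*y) + 10*y^3 + 10*y^2 - 300*y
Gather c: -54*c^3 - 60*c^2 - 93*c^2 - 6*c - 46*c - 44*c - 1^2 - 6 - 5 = -54*c^3 - 153*c^2 - 96*c - 12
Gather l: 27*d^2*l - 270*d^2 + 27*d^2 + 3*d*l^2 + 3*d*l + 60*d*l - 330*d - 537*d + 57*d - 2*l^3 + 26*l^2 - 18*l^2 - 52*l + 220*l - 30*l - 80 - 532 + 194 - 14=-243*d^2 - 810*d - 2*l^3 + l^2*(3*d + 8) + l*(27*d^2 + 63*d + 138) - 432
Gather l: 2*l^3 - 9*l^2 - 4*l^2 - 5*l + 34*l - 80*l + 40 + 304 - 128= 2*l^3 - 13*l^2 - 51*l + 216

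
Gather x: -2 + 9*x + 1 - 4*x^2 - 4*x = -4*x^2 + 5*x - 1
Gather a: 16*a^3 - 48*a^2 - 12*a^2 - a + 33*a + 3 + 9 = 16*a^3 - 60*a^2 + 32*a + 12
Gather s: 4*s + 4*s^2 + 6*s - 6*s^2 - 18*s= -2*s^2 - 8*s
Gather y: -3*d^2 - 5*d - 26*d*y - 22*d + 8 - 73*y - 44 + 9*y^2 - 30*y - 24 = -3*d^2 - 27*d + 9*y^2 + y*(-26*d - 103) - 60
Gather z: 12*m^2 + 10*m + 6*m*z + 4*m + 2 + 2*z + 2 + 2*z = 12*m^2 + 14*m + z*(6*m + 4) + 4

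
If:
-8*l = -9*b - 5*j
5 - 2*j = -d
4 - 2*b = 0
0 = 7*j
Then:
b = 2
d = -5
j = 0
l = 9/4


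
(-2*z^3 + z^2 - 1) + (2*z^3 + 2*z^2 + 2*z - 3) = 3*z^2 + 2*z - 4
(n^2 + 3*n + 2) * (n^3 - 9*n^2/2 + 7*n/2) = n^5 - 3*n^4/2 - 8*n^3 + 3*n^2/2 + 7*n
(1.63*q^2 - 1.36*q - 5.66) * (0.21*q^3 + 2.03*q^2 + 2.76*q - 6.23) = 0.3423*q^5 + 3.0233*q^4 + 0.549399999999999*q^3 - 25.3983*q^2 - 7.1488*q + 35.2618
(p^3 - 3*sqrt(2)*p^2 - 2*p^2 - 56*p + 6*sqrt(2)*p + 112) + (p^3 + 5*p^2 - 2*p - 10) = 2*p^3 - 3*sqrt(2)*p^2 + 3*p^2 - 58*p + 6*sqrt(2)*p + 102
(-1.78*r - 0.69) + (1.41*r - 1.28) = -0.37*r - 1.97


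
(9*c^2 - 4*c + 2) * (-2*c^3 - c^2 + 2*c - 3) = -18*c^5 - c^4 + 18*c^3 - 37*c^2 + 16*c - 6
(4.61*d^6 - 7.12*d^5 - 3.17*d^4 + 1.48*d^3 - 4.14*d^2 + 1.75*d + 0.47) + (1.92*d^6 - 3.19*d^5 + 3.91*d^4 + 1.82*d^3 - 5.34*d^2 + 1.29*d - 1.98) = 6.53*d^6 - 10.31*d^5 + 0.74*d^4 + 3.3*d^3 - 9.48*d^2 + 3.04*d - 1.51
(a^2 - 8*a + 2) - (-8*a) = a^2 + 2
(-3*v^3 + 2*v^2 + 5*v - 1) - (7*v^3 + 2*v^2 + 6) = -10*v^3 + 5*v - 7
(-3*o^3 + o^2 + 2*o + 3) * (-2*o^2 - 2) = 6*o^5 - 2*o^4 + 2*o^3 - 8*o^2 - 4*o - 6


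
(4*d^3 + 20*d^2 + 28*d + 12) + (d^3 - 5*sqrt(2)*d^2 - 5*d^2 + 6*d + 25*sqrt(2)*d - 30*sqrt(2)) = 5*d^3 - 5*sqrt(2)*d^2 + 15*d^2 + 34*d + 25*sqrt(2)*d - 30*sqrt(2) + 12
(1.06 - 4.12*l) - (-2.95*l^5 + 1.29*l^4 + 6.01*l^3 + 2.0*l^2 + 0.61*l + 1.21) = 2.95*l^5 - 1.29*l^4 - 6.01*l^3 - 2.0*l^2 - 4.73*l - 0.15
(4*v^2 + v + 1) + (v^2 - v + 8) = 5*v^2 + 9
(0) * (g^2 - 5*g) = 0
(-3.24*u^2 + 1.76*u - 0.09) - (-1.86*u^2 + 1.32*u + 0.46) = -1.38*u^2 + 0.44*u - 0.55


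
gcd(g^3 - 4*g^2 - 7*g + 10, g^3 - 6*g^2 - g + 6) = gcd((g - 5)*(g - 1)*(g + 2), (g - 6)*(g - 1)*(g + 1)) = g - 1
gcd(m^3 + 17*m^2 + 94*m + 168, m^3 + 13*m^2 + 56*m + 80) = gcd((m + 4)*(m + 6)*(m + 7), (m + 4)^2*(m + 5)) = m + 4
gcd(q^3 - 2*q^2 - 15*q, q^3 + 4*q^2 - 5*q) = q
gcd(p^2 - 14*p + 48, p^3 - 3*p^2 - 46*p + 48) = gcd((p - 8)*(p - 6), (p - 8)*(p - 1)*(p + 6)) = p - 8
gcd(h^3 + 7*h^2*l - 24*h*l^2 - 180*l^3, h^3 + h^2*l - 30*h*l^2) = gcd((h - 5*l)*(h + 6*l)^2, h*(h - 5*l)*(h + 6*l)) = h^2 + h*l - 30*l^2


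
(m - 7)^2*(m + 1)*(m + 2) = m^4 - 11*m^3 + 9*m^2 + 119*m + 98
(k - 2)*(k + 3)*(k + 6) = k^3 + 7*k^2 - 36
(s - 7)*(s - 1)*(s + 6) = s^3 - 2*s^2 - 41*s + 42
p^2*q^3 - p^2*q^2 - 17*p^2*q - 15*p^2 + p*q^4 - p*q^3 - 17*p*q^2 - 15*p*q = (p + q)*(q - 5)*(q + 3)*(p*q + p)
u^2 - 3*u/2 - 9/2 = (u - 3)*(u + 3/2)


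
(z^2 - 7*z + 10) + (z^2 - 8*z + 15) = 2*z^2 - 15*z + 25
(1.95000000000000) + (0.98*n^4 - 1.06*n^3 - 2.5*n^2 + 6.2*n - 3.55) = 0.98*n^4 - 1.06*n^3 - 2.5*n^2 + 6.2*n - 1.6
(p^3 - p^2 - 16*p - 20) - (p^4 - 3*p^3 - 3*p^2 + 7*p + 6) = -p^4 + 4*p^3 + 2*p^2 - 23*p - 26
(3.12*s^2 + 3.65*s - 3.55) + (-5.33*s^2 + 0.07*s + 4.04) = -2.21*s^2 + 3.72*s + 0.49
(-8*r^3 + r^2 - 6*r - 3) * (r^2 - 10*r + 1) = -8*r^5 + 81*r^4 - 24*r^3 + 58*r^2 + 24*r - 3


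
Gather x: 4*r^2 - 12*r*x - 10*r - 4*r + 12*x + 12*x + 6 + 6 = 4*r^2 - 14*r + x*(24 - 12*r) + 12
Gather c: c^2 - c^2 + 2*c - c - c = 0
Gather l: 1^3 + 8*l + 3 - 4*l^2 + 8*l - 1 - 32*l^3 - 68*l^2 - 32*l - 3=-32*l^3 - 72*l^2 - 16*l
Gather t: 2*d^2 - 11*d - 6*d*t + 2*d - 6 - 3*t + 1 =2*d^2 - 9*d + t*(-6*d - 3) - 5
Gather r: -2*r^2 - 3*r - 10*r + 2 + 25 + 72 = -2*r^2 - 13*r + 99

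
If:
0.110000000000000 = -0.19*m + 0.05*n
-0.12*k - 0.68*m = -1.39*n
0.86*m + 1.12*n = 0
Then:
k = 7.01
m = -0.48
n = 0.37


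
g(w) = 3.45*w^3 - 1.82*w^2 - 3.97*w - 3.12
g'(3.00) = 78.26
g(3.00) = 61.74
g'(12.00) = 1442.75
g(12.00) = 5648.76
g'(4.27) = 169.20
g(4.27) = 215.34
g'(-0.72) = 4.02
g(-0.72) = -2.49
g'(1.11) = 4.74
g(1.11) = -5.05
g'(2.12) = 34.83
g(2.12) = 13.16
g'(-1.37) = 20.44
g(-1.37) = -9.97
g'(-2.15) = 51.70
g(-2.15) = -37.28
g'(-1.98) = 43.81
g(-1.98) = -29.17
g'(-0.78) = 5.17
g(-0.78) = -2.77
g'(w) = 10.35*w^2 - 3.64*w - 3.97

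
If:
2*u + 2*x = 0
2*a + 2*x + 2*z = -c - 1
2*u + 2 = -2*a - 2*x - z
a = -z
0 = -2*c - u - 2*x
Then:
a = -2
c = 1/3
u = 2/3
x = -2/3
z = 2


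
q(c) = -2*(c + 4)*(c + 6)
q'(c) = -4*c - 20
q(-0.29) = -42.37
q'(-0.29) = -18.84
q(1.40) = -79.92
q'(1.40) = -25.60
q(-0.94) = -30.97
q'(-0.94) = -16.24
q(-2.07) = -15.17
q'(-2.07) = -11.72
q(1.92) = -93.77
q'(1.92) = -27.68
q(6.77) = -275.07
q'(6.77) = -47.08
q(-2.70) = -8.58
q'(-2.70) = -9.20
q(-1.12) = -28.11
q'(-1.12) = -15.52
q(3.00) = -126.00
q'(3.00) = -32.00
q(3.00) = -126.00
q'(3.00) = -32.00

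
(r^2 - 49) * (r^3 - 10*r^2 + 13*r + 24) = r^5 - 10*r^4 - 36*r^3 + 514*r^2 - 637*r - 1176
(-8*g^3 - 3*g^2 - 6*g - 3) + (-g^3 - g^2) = -9*g^3 - 4*g^2 - 6*g - 3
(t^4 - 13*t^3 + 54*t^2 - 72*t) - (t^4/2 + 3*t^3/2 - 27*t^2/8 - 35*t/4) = t^4/2 - 29*t^3/2 + 459*t^2/8 - 253*t/4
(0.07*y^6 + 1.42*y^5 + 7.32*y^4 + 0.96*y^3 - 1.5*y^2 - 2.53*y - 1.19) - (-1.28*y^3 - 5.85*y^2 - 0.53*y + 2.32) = 0.07*y^6 + 1.42*y^5 + 7.32*y^4 + 2.24*y^3 + 4.35*y^2 - 2.0*y - 3.51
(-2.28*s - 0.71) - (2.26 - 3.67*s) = 1.39*s - 2.97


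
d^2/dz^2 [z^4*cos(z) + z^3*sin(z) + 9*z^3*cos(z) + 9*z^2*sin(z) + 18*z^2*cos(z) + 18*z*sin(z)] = -z^4*cos(z) - 9*sqrt(2)*z^3*sin(z + pi/4) - 63*z^2*sin(z) - 84*z*sin(z) + 90*z*cos(z) + 18*sin(z) + 72*cos(z)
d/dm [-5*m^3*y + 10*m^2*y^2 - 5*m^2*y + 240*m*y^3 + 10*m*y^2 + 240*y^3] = 5*y*(-3*m^2 + 4*m*y - 2*m + 48*y^2 + 2*y)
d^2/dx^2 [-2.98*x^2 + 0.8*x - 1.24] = -5.96000000000000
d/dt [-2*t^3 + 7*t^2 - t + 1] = -6*t^2 + 14*t - 1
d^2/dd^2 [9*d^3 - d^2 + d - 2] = 54*d - 2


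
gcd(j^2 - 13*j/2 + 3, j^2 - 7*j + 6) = j - 6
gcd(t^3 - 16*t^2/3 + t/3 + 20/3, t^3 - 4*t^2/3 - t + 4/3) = t^2 - t/3 - 4/3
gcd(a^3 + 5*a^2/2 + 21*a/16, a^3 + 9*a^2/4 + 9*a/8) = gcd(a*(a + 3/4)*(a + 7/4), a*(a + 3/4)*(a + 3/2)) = a^2 + 3*a/4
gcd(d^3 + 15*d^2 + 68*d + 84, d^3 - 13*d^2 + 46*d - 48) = 1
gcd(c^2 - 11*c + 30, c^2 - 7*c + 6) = c - 6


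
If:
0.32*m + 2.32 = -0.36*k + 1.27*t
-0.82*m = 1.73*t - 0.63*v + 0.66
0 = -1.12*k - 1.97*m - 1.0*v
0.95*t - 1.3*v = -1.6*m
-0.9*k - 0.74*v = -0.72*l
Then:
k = -13.07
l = -10.87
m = 4.73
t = -0.69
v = 5.32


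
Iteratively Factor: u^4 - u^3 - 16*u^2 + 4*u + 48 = (u + 2)*(u^3 - 3*u^2 - 10*u + 24) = (u - 2)*(u + 2)*(u^2 - u - 12) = (u - 4)*(u - 2)*(u + 2)*(u + 3)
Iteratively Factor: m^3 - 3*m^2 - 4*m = (m + 1)*(m^2 - 4*m) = m*(m + 1)*(m - 4)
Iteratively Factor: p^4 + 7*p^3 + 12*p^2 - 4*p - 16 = (p + 2)*(p^3 + 5*p^2 + 2*p - 8) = (p + 2)*(p + 4)*(p^2 + p - 2) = (p + 2)^2*(p + 4)*(p - 1)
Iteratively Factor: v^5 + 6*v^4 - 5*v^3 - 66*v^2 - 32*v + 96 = (v + 4)*(v^4 + 2*v^3 - 13*v^2 - 14*v + 24) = (v + 2)*(v + 4)*(v^3 - 13*v + 12) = (v + 2)*(v + 4)^2*(v^2 - 4*v + 3) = (v - 1)*(v + 2)*(v + 4)^2*(v - 3)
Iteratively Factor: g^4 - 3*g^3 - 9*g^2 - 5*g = (g + 1)*(g^3 - 4*g^2 - 5*g) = g*(g + 1)*(g^2 - 4*g - 5) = g*(g + 1)^2*(g - 5)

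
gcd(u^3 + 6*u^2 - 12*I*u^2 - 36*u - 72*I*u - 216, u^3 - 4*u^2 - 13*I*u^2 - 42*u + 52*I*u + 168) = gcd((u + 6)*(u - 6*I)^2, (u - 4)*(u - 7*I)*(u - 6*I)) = u - 6*I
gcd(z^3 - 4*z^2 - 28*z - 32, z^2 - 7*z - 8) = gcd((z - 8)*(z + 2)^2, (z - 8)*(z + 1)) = z - 8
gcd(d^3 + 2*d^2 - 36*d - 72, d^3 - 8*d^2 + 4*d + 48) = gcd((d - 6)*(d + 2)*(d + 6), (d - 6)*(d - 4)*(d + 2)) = d^2 - 4*d - 12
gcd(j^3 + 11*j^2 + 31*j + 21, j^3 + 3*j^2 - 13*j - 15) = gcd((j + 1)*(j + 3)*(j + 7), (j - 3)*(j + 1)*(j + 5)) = j + 1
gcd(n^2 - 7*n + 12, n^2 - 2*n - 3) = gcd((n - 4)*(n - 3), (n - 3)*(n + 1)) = n - 3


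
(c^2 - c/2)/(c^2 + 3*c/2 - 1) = c/(c + 2)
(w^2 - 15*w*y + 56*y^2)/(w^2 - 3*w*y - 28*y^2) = (w - 8*y)/(w + 4*y)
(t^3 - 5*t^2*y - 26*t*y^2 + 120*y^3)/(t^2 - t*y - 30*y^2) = t - 4*y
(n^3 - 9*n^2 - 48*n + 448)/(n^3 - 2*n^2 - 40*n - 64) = (n^2 - n - 56)/(n^2 + 6*n + 8)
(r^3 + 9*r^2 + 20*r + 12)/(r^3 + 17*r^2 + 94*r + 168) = (r^2 + 3*r + 2)/(r^2 + 11*r + 28)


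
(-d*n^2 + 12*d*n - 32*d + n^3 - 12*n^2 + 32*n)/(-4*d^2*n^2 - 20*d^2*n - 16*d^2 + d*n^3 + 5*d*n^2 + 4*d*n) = (d*n^2 - 12*d*n + 32*d - n^3 + 12*n^2 - 32*n)/(d*(4*d*n^2 + 20*d*n + 16*d - n^3 - 5*n^2 - 4*n))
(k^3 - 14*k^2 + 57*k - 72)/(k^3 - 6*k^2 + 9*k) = (k - 8)/k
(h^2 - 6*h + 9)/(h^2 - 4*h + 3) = (h - 3)/(h - 1)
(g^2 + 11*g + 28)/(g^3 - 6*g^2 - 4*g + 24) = (g^2 + 11*g + 28)/(g^3 - 6*g^2 - 4*g + 24)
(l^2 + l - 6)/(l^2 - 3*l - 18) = (l - 2)/(l - 6)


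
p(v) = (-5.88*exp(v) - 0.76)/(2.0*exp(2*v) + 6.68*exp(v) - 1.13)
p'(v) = (-5.88*exp(v) - 0.76)*(-4.0*exp(2*v) - 6.68*exp(v))/(2.0*exp(2*v) + 6.68*exp(v) - 1.13)^2 - 5.88*exp(v)/(2.0*exp(2*v) + 6.68*exp(v) - 1.13) = (11.76*exp(2*v) + 3.04*exp(v) + 11.7212)*exp(v)/(4.0*exp(4*v) + 26.72*exp(3*v) + 40.1024*exp(2*v) - 15.0968*exp(v) + 1.2769)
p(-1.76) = -22.58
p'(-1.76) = 351.94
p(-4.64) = 0.77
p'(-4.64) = 0.10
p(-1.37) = -3.24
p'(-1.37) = 6.94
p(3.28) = -0.10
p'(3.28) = 0.09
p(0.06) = -0.85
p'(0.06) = 0.44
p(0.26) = -0.77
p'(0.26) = 0.39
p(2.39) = -0.21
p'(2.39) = 0.16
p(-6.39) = 0.69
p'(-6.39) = 0.02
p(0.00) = -0.88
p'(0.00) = 0.47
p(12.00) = 0.00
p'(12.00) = 0.00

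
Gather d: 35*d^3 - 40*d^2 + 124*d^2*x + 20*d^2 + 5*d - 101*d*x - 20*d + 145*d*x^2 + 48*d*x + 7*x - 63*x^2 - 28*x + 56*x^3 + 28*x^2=35*d^3 + d^2*(124*x - 20) + d*(145*x^2 - 53*x - 15) + 56*x^3 - 35*x^2 - 21*x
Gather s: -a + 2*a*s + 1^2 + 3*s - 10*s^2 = -a - 10*s^2 + s*(2*a + 3) + 1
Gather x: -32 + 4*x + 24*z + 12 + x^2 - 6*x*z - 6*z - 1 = x^2 + x*(4 - 6*z) + 18*z - 21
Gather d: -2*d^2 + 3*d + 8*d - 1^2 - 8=-2*d^2 + 11*d - 9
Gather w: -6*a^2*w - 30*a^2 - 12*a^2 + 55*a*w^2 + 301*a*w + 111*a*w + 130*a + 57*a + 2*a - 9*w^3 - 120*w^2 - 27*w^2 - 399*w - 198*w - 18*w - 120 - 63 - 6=-42*a^2 + 189*a - 9*w^3 + w^2*(55*a - 147) + w*(-6*a^2 + 412*a - 615) - 189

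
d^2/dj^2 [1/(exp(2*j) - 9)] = 4*(exp(2*j) + 9)*exp(2*j)/(exp(2*j) - 9)^3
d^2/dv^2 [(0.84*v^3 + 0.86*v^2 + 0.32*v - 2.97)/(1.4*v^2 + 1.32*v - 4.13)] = (-3.5527136788005e-15*v^4 + 10.716832*v^3 - 32.568144*v^2 + 64.136856*v - 11.868044)/(2.744*v^6 + 7.7616*v^5 - 16.96632*v^4 - 43.493472*v^3 + 50.050644*v^2 + 67.545324*v - 70.444997)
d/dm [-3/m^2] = 6/m^3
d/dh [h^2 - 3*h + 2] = 2*h - 3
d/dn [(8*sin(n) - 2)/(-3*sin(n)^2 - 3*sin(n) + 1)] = 2*(12*sin(n)^2 - 6*sin(n) + 1)*cos(n)/(3*sin(n)^2 + 3*sin(n) - 1)^2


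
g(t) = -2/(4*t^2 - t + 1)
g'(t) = -2*(1 - 8*t)/(4*t^2 - t + 1)^2 = 2*(8*t - 1)/(4*t^2 - t + 1)^2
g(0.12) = -2.13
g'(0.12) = -0.09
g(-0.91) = -0.38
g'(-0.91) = -0.61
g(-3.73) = -0.03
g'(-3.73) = -0.02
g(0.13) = -2.13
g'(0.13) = 0.09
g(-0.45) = -0.88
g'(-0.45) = -1.80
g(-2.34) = -0.08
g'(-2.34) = -0.06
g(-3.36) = -0.04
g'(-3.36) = -0.02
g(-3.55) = -0.04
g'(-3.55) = -0.02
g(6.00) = -0.01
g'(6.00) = 0.00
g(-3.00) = -0.05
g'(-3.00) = -0.03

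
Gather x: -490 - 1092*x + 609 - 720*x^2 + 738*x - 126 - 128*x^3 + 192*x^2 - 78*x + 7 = -128*x^3 - 528*x^2 - 432*x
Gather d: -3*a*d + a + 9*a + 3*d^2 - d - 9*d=10*a + 3*d^2 + d*(-3*a - 10)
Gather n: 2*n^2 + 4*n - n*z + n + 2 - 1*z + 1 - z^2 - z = 2*n^2 + n*(5 - z) - z^2 - 2*z + 3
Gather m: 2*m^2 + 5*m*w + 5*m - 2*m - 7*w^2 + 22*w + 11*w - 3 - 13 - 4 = 2*m^2 + m*(5*w + 3) - 7*w^2 + 33*w - 20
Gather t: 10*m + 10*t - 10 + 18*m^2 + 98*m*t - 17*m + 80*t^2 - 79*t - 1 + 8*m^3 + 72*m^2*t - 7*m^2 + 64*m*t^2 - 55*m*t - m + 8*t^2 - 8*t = 8*m^3 + 11*m^2 - 8*m + t^2*(64*m + 88) + t*(72*m^2 + 43*m - 77) - 11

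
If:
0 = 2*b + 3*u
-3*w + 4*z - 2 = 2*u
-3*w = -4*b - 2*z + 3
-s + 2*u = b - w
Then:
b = 3*z/4 + 3/8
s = -z/12 - 11/8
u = -z/2 - 1/4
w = 5*z/3 - 1/2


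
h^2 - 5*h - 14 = (h - 7)*(h + 2)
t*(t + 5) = t^2 + 5*t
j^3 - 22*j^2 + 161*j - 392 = (j - 8)*(j - 7)^2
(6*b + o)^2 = 36*b^2 + 12*b*o + o^2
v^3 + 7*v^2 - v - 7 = (v - 1)*(v + 1)*(v + 7)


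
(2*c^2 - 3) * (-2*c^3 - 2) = -4*c^5 + 6*c^3 - 4*c^2 + 6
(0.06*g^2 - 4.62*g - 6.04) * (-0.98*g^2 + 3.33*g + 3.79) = -0.0588*g^4 + 4.7274*g^3 - 9.238*g^2 - 37.623*g - 22.8916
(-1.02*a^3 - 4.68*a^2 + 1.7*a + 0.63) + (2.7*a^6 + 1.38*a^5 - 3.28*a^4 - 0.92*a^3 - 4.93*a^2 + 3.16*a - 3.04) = 2.7*a^6 + 1.38*a^5 - 3.28*a^4 - 1.94*a^3 - 9.61*a^2 + 4.86*a - 2.41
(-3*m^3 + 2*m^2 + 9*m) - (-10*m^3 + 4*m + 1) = 7*m^3 + 2*m^2 + 5*m - 1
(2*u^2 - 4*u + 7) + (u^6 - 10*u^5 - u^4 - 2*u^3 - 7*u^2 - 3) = u^6 - 10*u^5 - u^4 - 2*u^3 - 5*u^2 - 4*u + 4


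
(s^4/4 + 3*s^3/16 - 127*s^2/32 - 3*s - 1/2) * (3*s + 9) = 3*s^5/4 + 45*s^4/16 - 327*s^3/32 - 1431*s^2/32 - 57*s/2 - 9/2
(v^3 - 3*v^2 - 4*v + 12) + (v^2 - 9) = v^3 - 2*v^2 - 4*v + 3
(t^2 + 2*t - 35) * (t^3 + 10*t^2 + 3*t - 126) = t^5 + 12*t^4 - 12*t^3 - 470*t^2 - 357*t + 4410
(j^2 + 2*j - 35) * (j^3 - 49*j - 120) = j^5 + 2*j^4 - 84*j^3 - 218*j^2 + 1475*j + 4200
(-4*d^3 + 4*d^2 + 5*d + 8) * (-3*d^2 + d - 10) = 12*d^5 - 16*d^4 + 29*d^3 - 59*d^2 - 42*d - 80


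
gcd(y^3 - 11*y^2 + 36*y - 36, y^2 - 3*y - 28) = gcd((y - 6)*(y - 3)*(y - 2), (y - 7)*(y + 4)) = 1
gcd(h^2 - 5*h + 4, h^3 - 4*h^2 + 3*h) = h - 1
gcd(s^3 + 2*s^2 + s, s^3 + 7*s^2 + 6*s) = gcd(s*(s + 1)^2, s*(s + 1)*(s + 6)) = s^2 + s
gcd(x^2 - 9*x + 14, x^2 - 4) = x - 2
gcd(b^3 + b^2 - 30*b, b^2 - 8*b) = b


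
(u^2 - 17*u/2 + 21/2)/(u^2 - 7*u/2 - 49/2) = (2*u - 3)/(2*u + 7)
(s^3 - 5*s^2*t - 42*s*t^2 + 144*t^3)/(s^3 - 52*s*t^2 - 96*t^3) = (s - 3*t)/(s + 2*t)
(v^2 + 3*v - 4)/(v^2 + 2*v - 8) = (v - 1)/(v - 2)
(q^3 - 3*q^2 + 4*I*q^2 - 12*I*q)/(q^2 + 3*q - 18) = q*(q + 4*I)/(q + 6)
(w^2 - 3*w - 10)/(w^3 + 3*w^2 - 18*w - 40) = (w - 5)/(w^2 + w - 20)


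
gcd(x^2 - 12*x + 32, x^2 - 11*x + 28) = x - 4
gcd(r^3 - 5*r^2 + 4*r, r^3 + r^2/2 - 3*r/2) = r^2 - r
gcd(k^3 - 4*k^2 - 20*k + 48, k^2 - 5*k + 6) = k - 2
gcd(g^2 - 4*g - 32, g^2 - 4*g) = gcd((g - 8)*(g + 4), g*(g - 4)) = 1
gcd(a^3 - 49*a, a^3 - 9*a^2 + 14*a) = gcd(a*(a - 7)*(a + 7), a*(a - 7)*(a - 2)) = a^2 - 7*a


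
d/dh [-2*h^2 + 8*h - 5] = 8 - 4*h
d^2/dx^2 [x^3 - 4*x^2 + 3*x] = 6*x - 8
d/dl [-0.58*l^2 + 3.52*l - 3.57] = 3.52 - 1.16*l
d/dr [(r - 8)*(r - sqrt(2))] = 2*r - 8 - sqrt(2)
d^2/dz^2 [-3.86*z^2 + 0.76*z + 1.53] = -7.72000000000000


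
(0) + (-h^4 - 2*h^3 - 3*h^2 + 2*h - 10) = -h^4 - 2*h^3 - 3*h^2 + 2*h - 10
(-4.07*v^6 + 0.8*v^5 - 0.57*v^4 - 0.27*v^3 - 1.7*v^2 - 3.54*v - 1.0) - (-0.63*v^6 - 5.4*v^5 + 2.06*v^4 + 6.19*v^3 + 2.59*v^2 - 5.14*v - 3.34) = -3.44*v^6 + 6.2*v^5 - 2.63*v^4 - 6.46*v^3 - 4.29*v^2 + 1.6*v + 2.34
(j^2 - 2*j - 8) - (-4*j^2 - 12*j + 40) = 5*j^2 + 10*j - 48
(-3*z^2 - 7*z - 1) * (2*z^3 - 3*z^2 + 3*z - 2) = -6*z^5 - 5*z^4 + 10*z^3 - 12*z^2 + 11*z + 2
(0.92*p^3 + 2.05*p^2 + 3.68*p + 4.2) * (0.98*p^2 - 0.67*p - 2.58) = 0.9016*p^5 + 1.3926*p^4 - 0.1407*p^3 - 3.6386*p^2 - 12.3084*p - 10.836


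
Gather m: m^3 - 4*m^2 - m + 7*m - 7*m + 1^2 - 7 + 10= m^3 - 4*m^2 - m + 4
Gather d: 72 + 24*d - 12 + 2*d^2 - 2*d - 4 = 2*d^2 + 22*d + 56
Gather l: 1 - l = 1 - l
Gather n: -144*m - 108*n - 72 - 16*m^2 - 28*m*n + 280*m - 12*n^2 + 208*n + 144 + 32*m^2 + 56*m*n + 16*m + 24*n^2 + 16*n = 16*m^2 + 152*m + 12*n^2 + n*(28*m + 116) + 72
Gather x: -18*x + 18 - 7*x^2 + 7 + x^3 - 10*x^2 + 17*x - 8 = x^3 - 17*x^2 - x + 17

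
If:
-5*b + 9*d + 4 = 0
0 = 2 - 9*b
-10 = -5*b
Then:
No Solution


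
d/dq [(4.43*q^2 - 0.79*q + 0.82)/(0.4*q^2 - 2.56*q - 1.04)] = (-11.0248*q^2 - 9.8704*q + 2.9208)/(0.16*q^4 - 2.048*q^3 + 5.7216*q^2 + 5.3248*q + 1.0816)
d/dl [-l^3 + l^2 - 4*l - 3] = -3*l^2 + 2*l - 4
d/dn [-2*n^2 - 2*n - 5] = -4*n - 2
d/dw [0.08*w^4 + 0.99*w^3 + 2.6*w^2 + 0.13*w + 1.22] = 0.32*w^3 + 2.97*w^2 + 5.2*w + 0.13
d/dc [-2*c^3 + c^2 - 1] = 2*c*(1 - 3*c)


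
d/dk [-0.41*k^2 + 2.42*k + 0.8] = 2.42 - 0.82*k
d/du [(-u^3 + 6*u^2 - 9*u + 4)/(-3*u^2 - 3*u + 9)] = (u^4 + 2*u^3 - 24*u^2 + 44*u - 23)/(3*(u^4 + 2*u^3 - 5*u^2 - 6*u + 9))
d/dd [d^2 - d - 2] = 2*d - 1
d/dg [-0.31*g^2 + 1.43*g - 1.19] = 1.43 - 0.62*g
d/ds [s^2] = 2*s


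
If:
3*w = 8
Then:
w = 8/3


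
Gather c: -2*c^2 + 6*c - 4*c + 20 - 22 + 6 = -2*c^2 + 2*c + 4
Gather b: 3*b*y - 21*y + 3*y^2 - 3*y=3*b*y + 3*y^2 - 24*y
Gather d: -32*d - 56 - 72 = -32*d - 128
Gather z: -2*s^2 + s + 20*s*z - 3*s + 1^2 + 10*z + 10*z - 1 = -2*s^2 - 2*s + z*(20*s + 20)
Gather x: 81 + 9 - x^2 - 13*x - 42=-x^2 - 13*x + 48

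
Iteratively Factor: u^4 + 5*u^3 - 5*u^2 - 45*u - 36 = (u + 1)*(u^3 + 4*u^2 - 9*u - 36) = (u + 1)*(u + 3)*(u^2 + u - 12) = (u - 3)*(u + 1)*(u + 3)*(u + 4)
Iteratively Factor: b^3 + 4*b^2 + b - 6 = (b + 2)*(b^2 + 2*b - 3) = (b + 2)*(b + 3)*(b - 1)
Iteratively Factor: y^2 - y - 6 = (y - 3)*(y + 2)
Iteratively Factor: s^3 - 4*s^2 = (s)*(s^2 - 4*s) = s^2*(s - 4)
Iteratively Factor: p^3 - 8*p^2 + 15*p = (p - 5)*(p^2 - 3*p) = (p - 5)*(p - 3)*(p)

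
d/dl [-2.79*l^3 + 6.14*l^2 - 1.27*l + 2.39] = -8.37*l^2 + 12.28*l - 1.27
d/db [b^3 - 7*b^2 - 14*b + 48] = 3*b^2 - 14*b - 14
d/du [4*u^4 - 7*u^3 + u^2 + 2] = u*(16*u^2 - 21*u + 2)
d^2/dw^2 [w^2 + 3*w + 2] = 2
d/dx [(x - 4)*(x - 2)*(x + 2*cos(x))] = -(x - 4)*(x - 2)*(2*sin(x) - 1) + (x - 4)*(x + 2*cos(x)) + (x - 2)*(x + 2*cos(x))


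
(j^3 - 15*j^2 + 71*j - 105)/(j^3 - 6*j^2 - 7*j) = (j^2 - 8*j + 15)/(j*(j + 1))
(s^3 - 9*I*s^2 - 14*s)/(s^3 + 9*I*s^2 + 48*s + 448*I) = s*(s - 2*I)/(s^2 + 16*I*s - 64)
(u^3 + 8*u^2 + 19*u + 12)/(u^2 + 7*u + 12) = u + 1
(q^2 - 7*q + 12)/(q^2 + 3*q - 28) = (q - 3)/(q + 7)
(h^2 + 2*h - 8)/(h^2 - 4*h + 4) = (h + 4)/(h - 2)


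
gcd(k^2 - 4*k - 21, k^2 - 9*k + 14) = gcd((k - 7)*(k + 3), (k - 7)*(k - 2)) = k - 7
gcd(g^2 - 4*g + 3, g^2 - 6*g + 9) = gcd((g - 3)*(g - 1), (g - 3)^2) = g - 3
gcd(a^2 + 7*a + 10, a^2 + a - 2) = a + 2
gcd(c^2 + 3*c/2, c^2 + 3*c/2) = c^2 + 3*c/2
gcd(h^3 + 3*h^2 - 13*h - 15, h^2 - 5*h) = 1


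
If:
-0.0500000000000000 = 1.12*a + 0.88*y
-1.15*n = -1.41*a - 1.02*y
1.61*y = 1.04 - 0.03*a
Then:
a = -0.56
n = -0.10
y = 0.66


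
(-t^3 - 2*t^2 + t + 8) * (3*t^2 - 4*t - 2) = -3*t^5 - 2*t^4 + 13*t^3 + 24*t^2 - 34*t - 16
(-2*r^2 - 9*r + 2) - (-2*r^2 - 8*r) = 2 - r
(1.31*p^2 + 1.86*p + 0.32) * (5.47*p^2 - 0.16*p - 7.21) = 7.1657*p^4 + 9.9646*p^3 - 7.9923*p^2 - 13.4618*p - 2.3072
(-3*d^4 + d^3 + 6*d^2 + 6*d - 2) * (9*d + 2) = -27*d^5 + 3*d^4 + 56*d^3 + 66*d^2 - 6*d - 4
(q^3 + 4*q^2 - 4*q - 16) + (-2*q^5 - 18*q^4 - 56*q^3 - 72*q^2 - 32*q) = -2*q^5 - 18*q^4 - 55*q^3 - 68*q^2 - 36*q - 16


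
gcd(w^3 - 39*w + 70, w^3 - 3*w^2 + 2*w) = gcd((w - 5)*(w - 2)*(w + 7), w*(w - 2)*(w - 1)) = w - 2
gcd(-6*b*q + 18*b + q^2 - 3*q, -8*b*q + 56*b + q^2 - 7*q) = 1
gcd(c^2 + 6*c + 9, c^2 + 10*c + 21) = c + 3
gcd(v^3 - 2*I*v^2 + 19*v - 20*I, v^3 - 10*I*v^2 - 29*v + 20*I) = v^2 - 6*I*v - 5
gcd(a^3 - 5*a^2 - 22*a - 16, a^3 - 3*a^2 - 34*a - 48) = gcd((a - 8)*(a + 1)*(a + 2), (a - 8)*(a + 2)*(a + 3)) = a^2 - 6*a - 16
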